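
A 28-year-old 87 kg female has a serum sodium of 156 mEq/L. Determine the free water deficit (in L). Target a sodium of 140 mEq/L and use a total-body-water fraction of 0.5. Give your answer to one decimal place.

5.0 L

TBW = 0.5 · 87 = 43.5 L
Free water deficit = TBW · (Na/140 − 1)
= 43.5 · (156/140 − 1)
= 43.5 · 0.1143
= 4.97 L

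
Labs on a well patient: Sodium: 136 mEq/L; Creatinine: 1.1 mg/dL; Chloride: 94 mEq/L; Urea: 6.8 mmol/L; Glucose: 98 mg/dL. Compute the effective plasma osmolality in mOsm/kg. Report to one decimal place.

277.4 mOsm/kg

Effective osmolality excludes urea (freely permeant across cell membranes):
2·Na + glucose/18
= 2·136 + 98/18
= 272 + 5.44
= 277.44 mOsm/kg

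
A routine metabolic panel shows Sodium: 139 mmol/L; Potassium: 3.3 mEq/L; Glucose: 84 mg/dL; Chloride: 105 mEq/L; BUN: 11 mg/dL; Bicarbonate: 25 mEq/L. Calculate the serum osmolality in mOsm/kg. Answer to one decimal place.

286.6 mOsm/kg

Calculated osmolality = 2·Na + glucose/18 + BUN/2.8
= 2·139 + 84/18 + 11/2.8
= 278 + 4.67 + 3.93
= 286.6 mOsm/kg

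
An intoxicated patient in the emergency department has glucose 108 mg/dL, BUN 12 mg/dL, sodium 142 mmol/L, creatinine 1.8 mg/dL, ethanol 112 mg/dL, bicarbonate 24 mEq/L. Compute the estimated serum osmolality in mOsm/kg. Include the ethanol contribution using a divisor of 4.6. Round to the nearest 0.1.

Calculated osmolality = 2·Na + glucose/18 + BUN/2.8 + ethanol/4.6
= 2·142 + 108/18 + 12/2.8 + 112/4.6
= 284 + 6 + 4.29 + 24.35
= 318.64 mOsm/kg

318.6 mOsm/kg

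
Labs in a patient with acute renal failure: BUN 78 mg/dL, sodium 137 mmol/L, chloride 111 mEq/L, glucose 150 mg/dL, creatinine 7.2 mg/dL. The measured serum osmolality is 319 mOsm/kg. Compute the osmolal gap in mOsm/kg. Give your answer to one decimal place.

8.8 mOsm/kg

Calculated osmolality = 2·Na + glucose/18 + BUN/2.8
= 2·137 + 150/18 + 78/2.8
= 274 + 8.33 + 27.86
= 310.19 mOsm/kg ≈ 310.2 mOsm/kg
Osmolar gap = measured − calculated = 319 − 310.2 = 8.8 mOsm/kg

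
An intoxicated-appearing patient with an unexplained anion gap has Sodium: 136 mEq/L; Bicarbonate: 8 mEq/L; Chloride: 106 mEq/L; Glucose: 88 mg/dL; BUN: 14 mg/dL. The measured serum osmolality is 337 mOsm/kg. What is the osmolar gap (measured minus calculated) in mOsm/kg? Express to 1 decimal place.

55.1 mOsm/kg

Calculated osmolality = 2·Na + glucose/18 + BUN/2.8
= 2·136 + 88/18 + 14/2.8
= 272 + 4.89 + 5
= 281.89 mOsm/kg ≈ 281.9 mOsm/kg
Osmolar gap = measured − calculated = 337 − 281.9 = 55.1 mOsm/kg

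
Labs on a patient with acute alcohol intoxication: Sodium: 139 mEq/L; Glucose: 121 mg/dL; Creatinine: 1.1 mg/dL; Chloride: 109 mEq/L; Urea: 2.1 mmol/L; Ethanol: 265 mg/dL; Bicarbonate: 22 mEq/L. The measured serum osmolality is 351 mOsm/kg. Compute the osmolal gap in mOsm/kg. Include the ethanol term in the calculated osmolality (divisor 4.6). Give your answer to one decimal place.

6.6 mOsm/kg

Calculated osmolality = 2·Na + glucose/18 + urea + ethanol/4.6
= 2·139 + 121/18 + 2.1 + 265/4.6
= 278 + 6.72 + 2.10 + 57.61
= 344.43 mOsm/kg ≈ 344.4 mOsm/kg
Osmolar gap = measured − calculated = 351 − 344.4 = 6.6 mOsm/kg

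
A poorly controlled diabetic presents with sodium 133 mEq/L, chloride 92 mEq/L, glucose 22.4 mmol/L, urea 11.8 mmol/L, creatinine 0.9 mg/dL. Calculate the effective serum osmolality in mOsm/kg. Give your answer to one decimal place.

288.4 mOsm/kg

Effective osmolality excludes urea (freely permeant across cell membranes):
2·Na + glucose
= 2·133 + 22.4
= 266 + 22.4
= 288.4 mOsm/kg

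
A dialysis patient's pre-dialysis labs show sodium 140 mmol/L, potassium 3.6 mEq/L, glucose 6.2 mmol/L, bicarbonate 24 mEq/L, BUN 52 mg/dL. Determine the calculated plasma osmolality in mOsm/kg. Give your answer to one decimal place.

Calculated osmolality = 2·Na + glucose + BUN/2.8
= 2·140 + 6.2 + 52/2.8
= 280 + 6.20 + 18.57
= 304.77 mOsm/kg

304.8 mOsm/kg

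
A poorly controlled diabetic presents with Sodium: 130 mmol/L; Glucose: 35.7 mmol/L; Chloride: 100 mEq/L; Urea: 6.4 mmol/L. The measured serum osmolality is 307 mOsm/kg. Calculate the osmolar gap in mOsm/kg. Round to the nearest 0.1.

Calculated osmolality = 2·Na + glucose + urea
= 2·130 + 35.7 + 6.4
= 260 + 35.70 + 6.40
= 302.1 mOsm/kg ≈ 302.1 mOsm/kg
Osmolar gap = measured − calculated = 307 − 302.1 = 4.9 mOsm/kg

4.9 mOsm/kg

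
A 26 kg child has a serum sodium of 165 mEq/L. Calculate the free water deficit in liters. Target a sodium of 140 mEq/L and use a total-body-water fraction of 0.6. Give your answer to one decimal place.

TBW = 0.6 · 26 = 15.6 L
Free water deficit = TBW · (Na/140 − 1)
= 15.6 · (165/140 − 1)
= 15.6 · 0.1786
= 2.79 L

2.8 L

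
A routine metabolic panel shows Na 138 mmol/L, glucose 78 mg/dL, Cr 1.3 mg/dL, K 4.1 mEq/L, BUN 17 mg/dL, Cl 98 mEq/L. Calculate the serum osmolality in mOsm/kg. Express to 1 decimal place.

286.4 mOsm/kg

Calculated osmolality = 2·Na + glucose/18 + BUN/2.8
= 2·138 + 78/18 + 17/2.8
= 276 + 4.33 + 6.07
= 286.4 mOsm/kg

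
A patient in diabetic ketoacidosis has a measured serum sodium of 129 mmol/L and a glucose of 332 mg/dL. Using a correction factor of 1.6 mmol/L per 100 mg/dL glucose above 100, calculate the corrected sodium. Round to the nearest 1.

133 mmol/L

Corrected Na = measured Na + 1.6 · (glucose − 100)/100
= 129 + 1.6 · (332 − 100)/100
= 129 + 3.7
= 132.7 mmol/L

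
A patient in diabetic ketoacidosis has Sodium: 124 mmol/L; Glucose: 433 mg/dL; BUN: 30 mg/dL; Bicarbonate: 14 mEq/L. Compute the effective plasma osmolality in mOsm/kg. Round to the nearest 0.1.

272.1 mOsm/kg

Effective osmolality excludes urea (freely permeant across cell membranes):
2·Na + glucose/18
= 2·124 + 433/18
= 248 + 24.06
= 272.06 mOsm/kg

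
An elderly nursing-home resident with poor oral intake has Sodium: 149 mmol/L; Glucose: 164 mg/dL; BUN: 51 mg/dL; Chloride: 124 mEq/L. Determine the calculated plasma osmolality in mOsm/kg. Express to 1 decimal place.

325.3 mOsm/kg

Calculated osmolality = 2·Na + glucose/18 + BUN/2.8
= 2·149 + 164/18 + 51/2.8
= 298 + 9.11 + 18.21
= 325.32 mOsm/kg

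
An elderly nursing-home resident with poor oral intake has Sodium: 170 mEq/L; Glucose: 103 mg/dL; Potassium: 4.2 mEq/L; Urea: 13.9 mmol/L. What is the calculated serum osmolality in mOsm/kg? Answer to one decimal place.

359.6 mOsm/kg

Calculated osmolality = 2·Na + glucose/18 + urea
= 2·170 + 103/18 + 13.9
= 340 + 5.72 + 13.90
= 359.62 mOsm/kg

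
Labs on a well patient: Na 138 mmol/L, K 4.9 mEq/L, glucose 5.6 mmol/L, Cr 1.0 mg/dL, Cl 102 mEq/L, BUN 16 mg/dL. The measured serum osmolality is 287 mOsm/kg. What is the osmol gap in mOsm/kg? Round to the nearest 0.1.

Calculated osmolality = 2·Na + glucose + BUN/2.8
= 2·138 + 5.6 + 16/2.8
= 276 + 5.60 + 5.71
= 287.31 mOsm/kg ≈ 287.3 mOsm/kg
Osmolar gap = measured − calculated = 287 − 287.3 = -0.3 mOsm/kg

-0.3 mOsm/kg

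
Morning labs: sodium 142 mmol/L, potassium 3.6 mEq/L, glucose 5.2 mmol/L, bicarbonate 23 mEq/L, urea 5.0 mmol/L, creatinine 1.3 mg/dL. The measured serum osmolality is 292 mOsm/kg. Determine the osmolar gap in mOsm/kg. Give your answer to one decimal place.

-2.2 mOsm/kg

Calculated osmolality = 2·Na + glucose + urea
= 2·142 + 5.2 + 5
= 284 + 5.20 + 5
= 294.2 mOsm/kg ≈ 294.2 mOsm/kg
Osmolar gap = measured − calculated = 292 − 294.2 = -2.2 mOsm/kg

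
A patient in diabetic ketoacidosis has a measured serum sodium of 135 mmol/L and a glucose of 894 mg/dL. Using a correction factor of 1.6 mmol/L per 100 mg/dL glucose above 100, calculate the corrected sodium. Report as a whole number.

Corrected Na = measured Na + 1.6 · (glucose − 100)/100
= 135 + 1.6 · (894 − 100)/100
= 135 + 12.7
= 147.7 mmol/L

148 mmol/L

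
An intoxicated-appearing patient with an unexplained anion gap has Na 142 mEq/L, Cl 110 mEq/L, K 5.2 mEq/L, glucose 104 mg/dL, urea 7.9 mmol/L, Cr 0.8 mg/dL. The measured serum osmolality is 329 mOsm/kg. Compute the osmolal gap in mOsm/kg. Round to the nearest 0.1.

31.3 mOsm/kg

Calculated osmolality = 2·Na + glucose/18 + urea
= 2·142 + 104/18 + 7.9
= 284 + 5.78 + 7.90
= 297.68 mOsm/kg ≈ 297.7 mOsm/kg
Osmolar gap = measured − calculated = 329 − 297.7 = 31.3 mOsm/kg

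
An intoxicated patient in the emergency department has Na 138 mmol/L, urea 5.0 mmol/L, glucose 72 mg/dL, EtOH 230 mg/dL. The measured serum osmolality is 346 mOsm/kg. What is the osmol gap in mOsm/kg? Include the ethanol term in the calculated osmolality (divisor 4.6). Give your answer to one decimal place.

Calculated osmolality = 2·Na + glucose/18 + urea + ethanol/4.6
= 2·138 + 72/18 + 5 + 230/4.6
= 276 + 4 + 5 + 50
= 335 mOsm/kg ≈ 335.0 mOsm/kg
Osmolar gap = measured − calculated = 346 − 335.0 = 11.0 mOsm/kg

11.0 mOsm/kg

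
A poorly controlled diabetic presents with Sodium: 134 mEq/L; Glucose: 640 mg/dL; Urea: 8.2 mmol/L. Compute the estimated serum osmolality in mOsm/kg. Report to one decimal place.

Calculated osmolality = 2·Na + glucose/18 + urea
= 2·134 + 640/18 + 8.2
= 268 + 35.56 + 8.20
= 311.76 mOsm/kg

311.8 mOsm/kg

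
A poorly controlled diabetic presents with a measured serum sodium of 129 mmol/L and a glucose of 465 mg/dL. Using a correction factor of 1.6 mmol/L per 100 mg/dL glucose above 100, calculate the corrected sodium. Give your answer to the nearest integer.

135 mmol/L

Corrected Na = measured Na + 1.6 · (glucose − 100)/100
= 129 + 1.6 · (465 − 100)/100
= 129 + 5.8
= 134.8 mmol/L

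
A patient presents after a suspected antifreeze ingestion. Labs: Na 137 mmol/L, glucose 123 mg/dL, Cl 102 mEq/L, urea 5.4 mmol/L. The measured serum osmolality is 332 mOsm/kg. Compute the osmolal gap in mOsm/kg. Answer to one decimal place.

Calculated osmolality = 2·Na + glucose/18 + urea
= 2·137 + 123/18 + 5.4
= 274 + 6.83 + 5.40
= 286.23 mOsm/kg ≈ 286.2 mOsm/kg
Osmolar gap = measured − calculated = 332 − 286.2 = 45.8 mOsm/kg

45.8 mOsm/kg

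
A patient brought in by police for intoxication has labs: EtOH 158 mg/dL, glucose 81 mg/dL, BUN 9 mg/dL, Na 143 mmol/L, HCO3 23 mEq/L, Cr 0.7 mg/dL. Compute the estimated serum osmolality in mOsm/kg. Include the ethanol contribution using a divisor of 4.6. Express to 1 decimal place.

Calculated osmolality = 2·Na + glucose/18 + BUN/2.8 + ethanol/4.6
= 2·143 + 81/18 + 9/2.8 + 158/4.6
= 286 + 4.50 + 3.21 + 34.35
= 328.06 mOsm/kg

328.1 mOsm/kg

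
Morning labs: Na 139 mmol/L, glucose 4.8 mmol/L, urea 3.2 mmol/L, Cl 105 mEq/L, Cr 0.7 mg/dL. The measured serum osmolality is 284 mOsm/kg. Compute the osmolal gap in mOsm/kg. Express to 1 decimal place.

Calculated osmolality = 2·Na + glucose + urea
= 2·139 + 4.8 + 3.2
= 278 + 4.80 + 3.20
= 286 mOsm/kg ≈ 286.0 mOsm/kg
Osmolar gap = measured − calculated = 284 − 286.0 = -2.0 mOsm/kg

-2.0 mOsm/kg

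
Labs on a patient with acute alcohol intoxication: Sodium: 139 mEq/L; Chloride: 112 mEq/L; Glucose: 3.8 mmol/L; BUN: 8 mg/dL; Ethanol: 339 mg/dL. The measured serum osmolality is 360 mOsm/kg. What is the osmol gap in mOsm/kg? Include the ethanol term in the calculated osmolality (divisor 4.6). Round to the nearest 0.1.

Calculated osmolality = 2·Na + glucose + BUN/2.8 + ethanol/4.6
= 2·139 + 3.8 + 8/2.8 + 339/4.6
= 278 + 3.80 + 2.86 + 73.70
= 358.36 mOsm/kg ≈ 358.4 mOsm/kg
Osmolar gap = measured − calculated = 360 − 358.4 = 1.6 mOsm/kg

1.6 mOsm/kg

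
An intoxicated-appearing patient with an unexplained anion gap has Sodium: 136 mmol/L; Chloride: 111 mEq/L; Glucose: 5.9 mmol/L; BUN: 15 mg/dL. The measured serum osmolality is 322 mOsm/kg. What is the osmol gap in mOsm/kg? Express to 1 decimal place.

Calculated osmolality = 2·Na + glucose + BUN/2.8
= 2·136 + 5.9 + 15/2.8
= 272 + 5.90 + 5.36
= 283.26 mOsm/kg ≈ 283.3 mOsm/kg
Osmolar gap = measured − calculated = 322 − 283.3 = 38.7 mOsm/kg

38.7 mOsm/kg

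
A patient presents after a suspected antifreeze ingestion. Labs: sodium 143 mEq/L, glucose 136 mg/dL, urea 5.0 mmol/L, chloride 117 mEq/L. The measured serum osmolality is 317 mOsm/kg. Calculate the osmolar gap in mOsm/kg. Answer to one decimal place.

18.4 mOsm/kg

Calculated osmolality = 2·Na + glucose/18 + urea
= 2·143 + 136/18 + 5
= 286 + 7.56 + 5
= 298.56 mOsm/kg ≈ 298.6 mOsm/kg
Osmolar gap = measured − calculated = 317 − 298.6 = 18.4 mOsm/kg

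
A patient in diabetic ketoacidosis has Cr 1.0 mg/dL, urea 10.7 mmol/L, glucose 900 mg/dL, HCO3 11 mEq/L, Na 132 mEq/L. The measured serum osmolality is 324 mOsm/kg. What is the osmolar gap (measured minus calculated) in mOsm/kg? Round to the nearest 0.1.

Calculated osmolality = 2·Na + glucose/18 + urea
= 2·132 + 900/18 + 10.7
= 264 + 50 + 10.70
= 324.7 mOsm/kg ≈ 324.7 mOsm/kg
Osmolar gap = measured − calculated = 324 − 324.7 = -0.7 mOsm/kg

-0.7 mOsm/kg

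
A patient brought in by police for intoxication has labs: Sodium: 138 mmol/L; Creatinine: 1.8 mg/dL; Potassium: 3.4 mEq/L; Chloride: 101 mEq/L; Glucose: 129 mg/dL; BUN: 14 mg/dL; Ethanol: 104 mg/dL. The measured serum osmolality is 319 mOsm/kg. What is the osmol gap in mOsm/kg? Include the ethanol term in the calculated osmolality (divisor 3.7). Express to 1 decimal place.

Calculated osmolality = 2·Na + glucose/18 + BUN/2.8 + ethanol/3.7
= 2·138 + 129/18 + 14/2.8 + 104/3.7
= 276 + 7.17 + 5 + 28.11
= 316.28 mOsm/kg ≈ 316.3 mOsm/kg
Osmolar gap = measured − calculated = 319 − 316.3 = 2.7 mOsm/kg

2.7 mOsm/kg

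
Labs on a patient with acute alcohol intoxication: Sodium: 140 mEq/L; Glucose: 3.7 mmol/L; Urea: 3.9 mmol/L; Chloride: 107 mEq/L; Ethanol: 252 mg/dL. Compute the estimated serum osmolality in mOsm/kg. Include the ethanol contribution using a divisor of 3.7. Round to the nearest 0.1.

Calculated osmolality = 2·Na + glucose + urea + ethanol/3.7
= 2·140 + 3.7 + 3.9 + 252/3.7
= 280 + 3.70 + 3.90 + 68.11
= 355.71 mOsm/kg

355.7 mOsm/kg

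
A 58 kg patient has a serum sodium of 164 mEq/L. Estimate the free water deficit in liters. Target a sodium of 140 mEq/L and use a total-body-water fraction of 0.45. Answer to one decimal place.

TBW = 0.45 · 58 = 26.1 L
Free water deficit = TBW · (Na/140 − 1)
= 26.1 · (164/140 − 1)
= 26.1 · 0.1714
= 4.47 L

4.5 L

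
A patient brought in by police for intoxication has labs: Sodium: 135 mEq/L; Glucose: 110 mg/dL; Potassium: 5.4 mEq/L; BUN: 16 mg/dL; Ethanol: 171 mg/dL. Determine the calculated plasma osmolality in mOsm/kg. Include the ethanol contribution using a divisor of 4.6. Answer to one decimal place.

Calculated osmolality = 2·Na + glucose/18 + BUN/2.8 + ethanol/4.6
= 2·135 + 110/18 + 16/2.8 + 171/4.6
= 270 + 6.11 + 5.71 + 37.17
= 318.99 mOsm/kg

319.0 mOsm/kg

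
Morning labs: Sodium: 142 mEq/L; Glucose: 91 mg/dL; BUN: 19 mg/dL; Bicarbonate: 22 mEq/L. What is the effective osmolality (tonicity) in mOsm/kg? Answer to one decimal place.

Effective osmolality excludes urea (freely permeant across cell membranes):
2·Na + glucose/18
= 2·142 + 91/18
= 284 + 5.06
= 289.06 mOsm/kg

289.1 mOsm/kg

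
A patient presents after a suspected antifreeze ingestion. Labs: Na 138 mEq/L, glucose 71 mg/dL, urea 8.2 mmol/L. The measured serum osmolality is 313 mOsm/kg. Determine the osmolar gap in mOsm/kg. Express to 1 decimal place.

Calculated osmolality = 2·Na + glucose/18 + urea
= 2·138 + 71/18 + 8.2
= 276 + 3.94 + 8.20
= 288.14 mOsm/kg ≈ 288.1 mOsm/kg
Osmolar gap = measured − calculated = 313 − 288.1 = 24.9 mOsm/kg

24.9 mOsm/kg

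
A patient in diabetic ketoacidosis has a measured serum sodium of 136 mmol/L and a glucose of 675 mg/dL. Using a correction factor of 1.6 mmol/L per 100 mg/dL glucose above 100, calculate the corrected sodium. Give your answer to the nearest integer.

Corrected Na = measured Na + 1.6 · (glucose − 100)/100
= 136 + 1.6 · (675 − 100)/100
= 136 + 9.2
= 145.2 mmol/L

145 mmol/L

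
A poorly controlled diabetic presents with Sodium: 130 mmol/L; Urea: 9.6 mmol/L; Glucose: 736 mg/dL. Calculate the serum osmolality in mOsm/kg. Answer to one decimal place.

Calculated osmolality = 2·Na + glucose/18 + urea
= 2·130 + 736/18 + 9.6
= 260 + 40.89 + 9.60
= 310.49 mOsm/kg

310.5 mOsm/kg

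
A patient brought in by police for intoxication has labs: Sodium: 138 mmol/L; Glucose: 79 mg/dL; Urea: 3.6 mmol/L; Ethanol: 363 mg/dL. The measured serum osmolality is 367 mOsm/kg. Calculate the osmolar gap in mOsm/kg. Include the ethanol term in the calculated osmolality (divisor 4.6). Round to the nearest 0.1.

4.1 mOsm/kg

Calculated osmolality = 2·Na + glucose/18 + urea + ethanol/4.6
= 2·138 + 79/18 + 3.6 + 363/4.6
= 276 + 4.39 + 3.60 + 78.91
= 362.9 mOsm/kg ≈ 362.9 mOsm/kg
Osmolar gap = measured − calculated = 367 − 362.9 = 4.1 mOsm/kg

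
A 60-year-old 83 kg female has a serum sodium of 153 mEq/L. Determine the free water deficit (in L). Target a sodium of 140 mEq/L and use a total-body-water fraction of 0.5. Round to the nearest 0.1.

TBW = 0.5 · 83 = 41.5 L
Free water deficit = TBW · (Na/140 − 1)
= 41.5 · (153/140 − 1)
= 41.5 · 0.0929
= 3.86 L

3.9 L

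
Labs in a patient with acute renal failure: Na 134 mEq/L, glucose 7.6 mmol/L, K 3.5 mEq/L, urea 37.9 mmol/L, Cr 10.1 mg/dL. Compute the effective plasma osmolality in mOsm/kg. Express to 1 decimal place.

Effective osmolality excludes urea (freely permeant across cell membranes):
2·Na + glucose
= 2·134 + 7.6
= 268 + 7.6
= 275.6 mOsm/kg

275.6 mOsm/kg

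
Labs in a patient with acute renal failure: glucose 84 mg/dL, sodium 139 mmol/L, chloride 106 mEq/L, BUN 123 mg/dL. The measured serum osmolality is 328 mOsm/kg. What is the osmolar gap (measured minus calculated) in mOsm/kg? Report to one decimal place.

Calculated osmolality = 2·Na + glucose/18 + BUN/2.8
= 2·139 + 84/18 + 123/2.8
= 278 + 4.67 + 43.93
= 326.6 mOsm/kg ≈ 326.6 mOsm/kg
Osmolar gap = measured − calculated = 328 − 326.6 = 1.4 mOsm/kg

1.4 mOsm/kg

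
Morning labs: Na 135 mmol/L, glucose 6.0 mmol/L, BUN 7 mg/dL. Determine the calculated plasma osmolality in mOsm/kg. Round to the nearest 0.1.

278.5 mOsm/kg

Calculated osmolality = 2·Na + glucose + BUN/2.8
= 2·135 + 6 + 7/2.8
= 270 + 6 + 2.50
= 278.5 mOsm/kg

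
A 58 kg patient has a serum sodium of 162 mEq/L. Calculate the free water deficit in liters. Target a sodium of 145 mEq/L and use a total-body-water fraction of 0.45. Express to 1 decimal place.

TBW = 0.45 · 58 = 26.1 L
Free water deficit = TBW · (Na/145 − 1)
= 26.1 · (162/145 − 1)
= 26.1 · 0.1172
= 3.06 L

3.1 L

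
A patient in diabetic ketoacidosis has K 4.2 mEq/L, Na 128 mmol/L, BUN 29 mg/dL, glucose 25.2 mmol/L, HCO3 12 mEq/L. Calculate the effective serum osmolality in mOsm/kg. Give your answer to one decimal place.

Effective osmolality excludes urea (freely permeant across cell membranes):
2·Na + glucose
= 2·128 + 25.2
= 256 + 25.2
= 281.2 mOsm/kg

281.2 mOsm/kg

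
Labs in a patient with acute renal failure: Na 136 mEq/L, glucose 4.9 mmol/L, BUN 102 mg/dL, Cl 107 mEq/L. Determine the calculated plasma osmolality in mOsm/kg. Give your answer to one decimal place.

313.3 mOsm/kg

Calculated osmolality = 2·Na + glucose + BUN/2.8
= 2·136 + 4.9 + 102/2.8
= 272 + 4.90 + 36.43
= 313.33 mOsm/kg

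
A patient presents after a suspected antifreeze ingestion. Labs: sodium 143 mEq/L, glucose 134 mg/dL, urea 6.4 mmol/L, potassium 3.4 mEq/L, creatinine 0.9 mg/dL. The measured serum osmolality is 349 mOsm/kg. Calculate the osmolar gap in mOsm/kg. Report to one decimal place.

Calculated osmolality = 2·Na + glucose/18 + urea
= 2·143 + 134/18 + 6.4
= 286 + 7.44 + 6.40
= 299.84 mOsm/kg ≈ 299.8 mOsm/kg
Osmolar gap = measured − calculated = 349 − 299.8 = 49.2 mOsm/kg

49.2 mOsm/kg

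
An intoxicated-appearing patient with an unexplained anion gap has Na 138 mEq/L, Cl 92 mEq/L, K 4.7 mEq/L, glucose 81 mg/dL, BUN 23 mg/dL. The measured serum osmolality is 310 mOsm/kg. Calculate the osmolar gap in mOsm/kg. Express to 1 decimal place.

Calculated osmolality = 2·Na + glucose/18 + BUN/2.8
= 2·138 + 81/18 + 23/2.8
= 276 + 4.50 + 8.21
= 288.71 mOsm/kg ≈ 288.7 mOsm/kg
Osmolar gap = measured − calculated = 310 − 288.7 = 21.3 mOsm/kg

21.3 mOsm/kg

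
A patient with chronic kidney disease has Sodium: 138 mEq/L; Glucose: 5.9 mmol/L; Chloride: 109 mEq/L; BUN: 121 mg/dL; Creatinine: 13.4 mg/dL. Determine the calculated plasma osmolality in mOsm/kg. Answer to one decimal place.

Calculated osmolality = 2·Na + glucose + BUN/2.8
= 2·138 + 5.9 + 121/2.8
= 276 + 5.90 + 43.21
= 325.11 mOsm/kg

325.1 mOsm/kg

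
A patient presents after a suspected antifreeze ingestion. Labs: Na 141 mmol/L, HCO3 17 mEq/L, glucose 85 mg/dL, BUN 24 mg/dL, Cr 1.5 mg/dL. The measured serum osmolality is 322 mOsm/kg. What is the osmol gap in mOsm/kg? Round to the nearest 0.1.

Calculated osmolality = 2·Na + glucose/18 + BUN/2.8
= 2·141 + 85/18 + 24/2.8
= 282 + 4.72 + 8.57
= 295.29 mOsm/kg ≈ 295.3 mOsm/kg
Osmolar gap = measured − calculated = 322 − 295.3 = 26.7 mOsm/kg

26.7 mOsm/kg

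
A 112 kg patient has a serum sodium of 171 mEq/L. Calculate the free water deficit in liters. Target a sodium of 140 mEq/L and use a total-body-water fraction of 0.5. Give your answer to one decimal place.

12.4 L

TBW = 0.5 · 112 = 56 L
Free water deficit = TBW · (Na/140 − 1)
= 56 · (171/140 − 1)
= 56 · 0.2214
= 12.4 L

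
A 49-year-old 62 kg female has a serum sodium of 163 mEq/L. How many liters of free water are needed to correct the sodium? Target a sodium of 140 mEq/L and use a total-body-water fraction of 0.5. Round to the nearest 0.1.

TBW = 0.5 · 62 = 31 L
Free water deficit = TBW · (Na/140 − 1)
= 31 · (163/140 − 1)
= 31 · 0.1643
= 5.09 L

5.1 L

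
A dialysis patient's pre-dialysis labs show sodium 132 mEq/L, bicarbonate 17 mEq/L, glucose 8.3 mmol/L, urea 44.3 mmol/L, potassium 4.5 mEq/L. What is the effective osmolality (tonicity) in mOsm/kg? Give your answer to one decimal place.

272.3 mOsm/kg

Effective osmolality excludes urea (freely permeant across cell membranes):
2·Na + glucose
= 2·132 + 8.3
= 264 + 8.3
= 272.3 mOsm/kg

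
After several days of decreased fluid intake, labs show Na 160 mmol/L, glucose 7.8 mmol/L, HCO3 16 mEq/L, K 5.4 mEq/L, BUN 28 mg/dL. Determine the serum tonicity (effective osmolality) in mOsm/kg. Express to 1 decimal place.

327.8 mOsm/kg

Effective osmolality excludes urea (freely permeant across cell membranes):
2·Na + glucose
= 2·160 + 7.8
= 320 + 7.8
= 327.8 mOsm/kg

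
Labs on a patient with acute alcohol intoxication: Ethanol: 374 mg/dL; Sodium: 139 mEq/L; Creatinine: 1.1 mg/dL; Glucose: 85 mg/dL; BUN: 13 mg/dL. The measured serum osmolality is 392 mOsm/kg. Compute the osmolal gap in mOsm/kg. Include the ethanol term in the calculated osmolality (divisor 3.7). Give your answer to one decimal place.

Calculated osmolality = 2·Na + glucose/18 + BUN/2.8 + ethanol/3.7
= 2·139 + 85/18 + 13/2.8 + 374/3.7
= 278 + 4.72 + 4.64 + 101.08
= 388.44 mOsm/kg ≈ 388.4 mOsm/kg
Osmolar gap = measured − calculated = 392 − 388.4 = 3.6 mOsm/kg

3.6 mOsm/kg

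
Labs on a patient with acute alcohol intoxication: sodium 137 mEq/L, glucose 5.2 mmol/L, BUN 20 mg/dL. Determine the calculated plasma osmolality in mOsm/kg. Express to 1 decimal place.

286.3 mOsm/kg

Calculated osmolality = 2·Na + glucose + BUN/2.8
= 2·137 + 5.2 + 20/2.8
= 274 + 5.20 + 7.14
= 286.34 mOsm/kg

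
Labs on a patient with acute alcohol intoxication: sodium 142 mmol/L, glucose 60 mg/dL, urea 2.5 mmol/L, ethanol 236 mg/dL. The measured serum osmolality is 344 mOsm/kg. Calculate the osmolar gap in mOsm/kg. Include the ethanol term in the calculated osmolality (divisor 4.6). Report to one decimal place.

Calculated osmolality = 2·Na + glucose/18 + urea + ethanol/4.6
= 2·142 + 60/18 + 2.5 + 236/4.6
= 284 + 3.33 + 2.50 + 51.30
= 341.13 mOsm/kg ≈ 341.1 mOsm/kg
Osmolar gap = measured − calculated = 344 − 341.1 = 2.9 mOsm/kg

2.9 mOsm/kg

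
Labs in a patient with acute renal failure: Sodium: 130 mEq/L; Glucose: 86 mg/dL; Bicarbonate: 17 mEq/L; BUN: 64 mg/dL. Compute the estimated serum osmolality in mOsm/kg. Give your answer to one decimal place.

287.6 mOsm/kg

Calculated osmolality = 2·Na + glucose/18 + BUN/2.8
= 2·130 + 86/18 + 64/2.8
= 260 + 4.78 + 22.86
= 287.64 mOsm/kg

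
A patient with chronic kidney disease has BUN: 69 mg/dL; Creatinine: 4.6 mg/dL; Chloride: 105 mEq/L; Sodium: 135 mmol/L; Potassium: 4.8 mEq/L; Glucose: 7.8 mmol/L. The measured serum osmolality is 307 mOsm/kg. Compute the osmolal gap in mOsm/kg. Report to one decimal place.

4.6 mOsm/kg

Calculated osmolality = 2·Na + glucose + BUN/2.8
= 2·135 + 7.8 + 69/2.8
= 270 + 7.80 + 24.64
= 302.44 mOsm/kg ≈ 302.4 mOsm/kg
Osmolar gap = measured − calculated = 307 − 302.4 = 4.6 mOsm/kg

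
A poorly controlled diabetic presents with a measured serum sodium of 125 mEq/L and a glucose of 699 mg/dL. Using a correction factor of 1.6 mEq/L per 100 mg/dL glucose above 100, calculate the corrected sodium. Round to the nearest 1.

Corrected Na = measured Na + 1.6 · (glucose − 100)/100
= 125 + 1.6 · (699 − 100)/100
= 125 + 9.6
= 134.6 mEq/L

135 mEq/L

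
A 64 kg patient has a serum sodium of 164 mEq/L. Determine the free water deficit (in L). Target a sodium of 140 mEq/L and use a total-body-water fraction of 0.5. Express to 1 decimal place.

5.5 L

TBW = 0.5 · 64 = 32 L
Free water deficit = TBW · (Na/140 − 1)
= 32 · (164/140 − 1)
= 32 · 0.1714
= 5.48 L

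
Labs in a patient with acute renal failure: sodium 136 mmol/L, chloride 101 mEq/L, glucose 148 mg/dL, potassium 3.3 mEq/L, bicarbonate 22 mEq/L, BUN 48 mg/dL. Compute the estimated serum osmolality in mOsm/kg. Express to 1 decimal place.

Calculated osmolality = 2·Na + glucose/18 + BUN/2.8
= 2·136 + 148/18 + 48/2.8
= 272 + 8.22 + 17.14
= 297.36 mOsm/kg

297.4 mOsm/kg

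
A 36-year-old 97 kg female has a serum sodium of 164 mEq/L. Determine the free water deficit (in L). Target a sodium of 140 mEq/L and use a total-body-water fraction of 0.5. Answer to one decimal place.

8.3 L

TBW = 0.5 · 97 = 48.5 L
Free water deficit = TBW · (Na/140 − 1)
= 48.5 · (164/140 − 1)
= 48.5 · 0.1714
= 8.31 L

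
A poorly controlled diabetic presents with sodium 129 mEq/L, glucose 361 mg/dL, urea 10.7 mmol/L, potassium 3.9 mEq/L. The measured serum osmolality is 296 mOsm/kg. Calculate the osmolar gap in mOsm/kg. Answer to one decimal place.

7.2 mOsm/kg

Calculated osmolality = 2·Na + glucose/18 + urea
= 2·129 + 361/18 + 10.7
= 258 + 20.06 + 10.70
= 288.76 mOsm/kg ≈ 288.8 mOsm/kg
Osmolar gap = measured − calculated = 296 − 288.8 = 7.2 mOsm/kg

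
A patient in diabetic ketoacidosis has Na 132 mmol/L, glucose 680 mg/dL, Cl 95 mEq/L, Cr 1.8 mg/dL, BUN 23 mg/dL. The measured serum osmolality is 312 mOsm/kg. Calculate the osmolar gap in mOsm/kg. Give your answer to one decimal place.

Calculated osmolality = 2·Na + glucose/18 + BUN/2.8
= 2·132 + 680/18 + 23/2.8
= 264 + 37.78 + 8.21
= 309.99 mOsm/kg ≈ 310.0 mOsm/kg
Osmolar gap = measured − calculated = 312 − 310.0 = 2.0 mOsm/kg

2.0 mOsm/kg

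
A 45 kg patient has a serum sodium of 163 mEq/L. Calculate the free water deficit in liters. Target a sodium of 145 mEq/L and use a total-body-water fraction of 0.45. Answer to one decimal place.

2.5 L

TBW = 0.45 · 45 = 20.25 L
Free water deficit = TBW · (Na/145 − 1)
= 20.25 · (163/145 − 1)
= 20.25 · 0.1241
= 2.51 L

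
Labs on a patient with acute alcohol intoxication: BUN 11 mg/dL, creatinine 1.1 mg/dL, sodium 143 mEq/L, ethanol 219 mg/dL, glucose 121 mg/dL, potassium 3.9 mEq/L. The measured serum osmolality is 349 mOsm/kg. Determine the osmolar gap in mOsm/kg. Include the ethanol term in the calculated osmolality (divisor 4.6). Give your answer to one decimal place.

Calculated osmolality = 2·Na + glucose/18 + BUN/2.8 + ethanol/4.6
= 2·143 + 121/18 + 11/2.8 + 219/4.6
= 286 + 6.72 + 3.93 + 47.61
= 344.26 mOsm/kg ≈ 344.3 mOsm/kg
Osmolar gap = measured − calculated = 349 − 344.3 = 4.7 mOsm/kg

4.7 mOsm/kg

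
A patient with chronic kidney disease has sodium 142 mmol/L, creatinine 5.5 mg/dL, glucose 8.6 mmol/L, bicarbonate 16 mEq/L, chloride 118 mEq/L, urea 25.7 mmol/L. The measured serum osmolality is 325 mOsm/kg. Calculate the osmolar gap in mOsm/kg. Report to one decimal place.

Calculated osmolality = 2·Na + glucose + urea
= 2·142 + 8.6 + 25.7
= 284 + 8.60 + 25.70
= 318.3 mOsm/kg ≈ 318.3 mOsm/kg
Osmolar gap = measured − calculated = 325 − 318.3 = 6.7 mOsm/kg

6.7 mOsm/kg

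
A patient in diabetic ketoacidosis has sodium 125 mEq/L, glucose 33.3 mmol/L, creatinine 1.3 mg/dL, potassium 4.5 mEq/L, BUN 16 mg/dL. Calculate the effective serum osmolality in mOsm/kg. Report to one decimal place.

283.3 mOsm/kg

Effective osmolality excludes urea (freely permeant across cell membranes):
2·Na + glucose
= 2·125 + 33.3
= 250 + 33.3
= 283.3 mOsm/kg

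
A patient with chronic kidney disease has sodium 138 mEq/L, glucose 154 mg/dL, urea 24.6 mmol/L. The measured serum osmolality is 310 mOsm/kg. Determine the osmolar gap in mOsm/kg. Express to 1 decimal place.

Calculated osmolality = 2·Na + glucose/18 + urea
= 2·138 + 154/18 + 24.6
= 276 + 8.56 + 24.60
= 309.16 mOsm/kg ≈ 309.2 mOsm/kg
Osmolar gap = measured − calculated = 310 − 309.2 = 0.8 mOsm/kg

0.8 mOsm/kg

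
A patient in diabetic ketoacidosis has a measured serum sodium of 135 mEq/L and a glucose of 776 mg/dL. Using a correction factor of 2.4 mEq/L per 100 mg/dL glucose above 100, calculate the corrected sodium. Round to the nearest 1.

151 mEq/L

Corrected Na = measured Na + 2.4 · (glucose − 100)/100
= 135 + 2.4 · (776 − 100)/100
= 135 + 16.2
= 151.2 mEq/L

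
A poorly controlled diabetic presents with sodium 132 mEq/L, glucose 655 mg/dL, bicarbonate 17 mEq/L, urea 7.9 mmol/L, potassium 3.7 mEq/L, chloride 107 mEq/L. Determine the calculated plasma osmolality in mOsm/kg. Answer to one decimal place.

308.3 mOsm/kg

Calculated osmolality = 2·Na + glucose/18 + urea
= 2·132 + 655/18 + 7.9
= 264 + 36.39 + 7.90
= 308.29 mOsm/kg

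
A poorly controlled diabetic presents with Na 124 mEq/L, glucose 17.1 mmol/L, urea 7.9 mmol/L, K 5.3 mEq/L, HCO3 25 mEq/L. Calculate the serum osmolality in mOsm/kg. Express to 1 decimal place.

Calculated osmolality = 2·Na + glucose + urea
= 2·124 + 17.1 + 7.9
= 248 + 17.10 + 7.90
= 273 mOsm/kg

273.0 mOsm/kg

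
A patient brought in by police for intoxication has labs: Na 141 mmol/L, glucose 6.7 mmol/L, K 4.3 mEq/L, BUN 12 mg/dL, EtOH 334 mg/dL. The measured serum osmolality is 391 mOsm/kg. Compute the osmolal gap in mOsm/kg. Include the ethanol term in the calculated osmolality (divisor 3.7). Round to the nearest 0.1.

7.7 mOsm/kg

Calculated osmolality = 2·Na + glucose + BUN/2.8 + ethanol/3.7
= 2·141 + 6.7 + 12/2.8 + 334/3.7
= 282 + 6.70 + 4.29 + 90.27
= 383.26 mOsm/kg ≈ 383.3 mOsm/kg
Osmolar gap = measured − calculated = 391 − 383.3 = 7.7 mOsm/kg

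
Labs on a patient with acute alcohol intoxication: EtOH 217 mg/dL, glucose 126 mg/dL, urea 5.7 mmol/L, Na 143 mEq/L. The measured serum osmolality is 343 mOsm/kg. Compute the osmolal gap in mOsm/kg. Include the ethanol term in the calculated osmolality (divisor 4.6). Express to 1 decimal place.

-2.9 mOsm/kg

Calculated osmolality = 2·Na + glucose/18 + urea + ethanol/4.6
= 2·143 + 126/18 + 5.7 + 217/4.6
= 286 + 7 + 5.70 + 47.17
= 345.87 mOsm/kg ≈ 345.9 mOsm/kg
Osmolar gap = measured − calculated = 343 − 345.9 = -2.9 mOsm/kg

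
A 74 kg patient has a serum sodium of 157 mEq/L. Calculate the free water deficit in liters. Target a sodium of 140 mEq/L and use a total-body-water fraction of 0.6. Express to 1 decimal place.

5.4 L

TBW = 0.6 · 74 = 44.4 L
Free water deficit = TBW · (Na/140 − 1)
= 44.4 · (157/140 − 1)
= 44.4 · 0.1214
= 5.39 L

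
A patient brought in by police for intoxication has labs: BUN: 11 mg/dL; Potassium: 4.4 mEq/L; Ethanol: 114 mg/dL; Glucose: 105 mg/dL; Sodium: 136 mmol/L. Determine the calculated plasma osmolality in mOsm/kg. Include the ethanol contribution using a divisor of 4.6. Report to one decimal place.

Calculated osmolality = 2·Na + glucose/18 + BUN/2.8 + ethanol/4.6
= 2·136 + 105/18 + 11/2.8 + 114/4.6
= 272 + 5.83 + 3.93 + 24.78
= 306.54 mOsm/kg

306.5 mOsm/kg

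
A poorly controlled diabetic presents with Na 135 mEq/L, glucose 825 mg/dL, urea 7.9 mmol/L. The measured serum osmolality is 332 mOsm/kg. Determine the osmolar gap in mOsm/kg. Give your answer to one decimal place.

8.3 mOsm/kg

Calculated osmolality = 2·Na + glucose/18 + urea
= 2·135 + 825/18 + 7.9
= 270 + 45.83 + 7.90
= 323.73 mOsm/kg ≈ 323.7 mOsm/kg
Osmolar gap = measured − calculated = 332 − 323.7 = 8.3 mOsm/kg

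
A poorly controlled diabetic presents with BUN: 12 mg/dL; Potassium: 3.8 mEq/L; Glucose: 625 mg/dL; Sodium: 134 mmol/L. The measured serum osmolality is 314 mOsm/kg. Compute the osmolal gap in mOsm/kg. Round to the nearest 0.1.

7.0 mOsm/kg

Calculated osmolality = 2·Na + glucose/18 + BUN/2.8
= 2·134 + 625/18 + 12/2.8
= 268 + 34.72 + 4.29
= 307.01 mOsm/kg ≈ 307.0 mOsm/kg
Osmolar gap = measured − calculated = 314 − 307.0 = 7.0 mOsm/kg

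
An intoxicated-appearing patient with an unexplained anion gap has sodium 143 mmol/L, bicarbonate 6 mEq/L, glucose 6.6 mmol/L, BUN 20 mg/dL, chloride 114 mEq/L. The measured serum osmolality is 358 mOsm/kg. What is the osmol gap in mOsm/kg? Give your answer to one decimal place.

58.3 mOsm/kg

Calculated osmolality = 2·Na + glucose + BUN/2.8
= 2·143 + 6.6 + 20/2.8
= 286 + 6.60 + 7.14
= 299.74 mOsm/kg ≈ 299.7 mOsm/kg
Osmolar gap = measured − calculated = 358 − 299.7 = 58.3 mOsm/kg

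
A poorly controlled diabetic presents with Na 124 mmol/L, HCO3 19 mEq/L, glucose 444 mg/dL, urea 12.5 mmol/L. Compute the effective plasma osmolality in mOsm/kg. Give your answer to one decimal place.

272.7 mOsm/kg

Effective osmolality excludes urea (freely permeant across cell membranes):
2·Na + glucose/18
= 2·124 + 444/18
= 248 + 24.67
= 272.67 mOsm/kg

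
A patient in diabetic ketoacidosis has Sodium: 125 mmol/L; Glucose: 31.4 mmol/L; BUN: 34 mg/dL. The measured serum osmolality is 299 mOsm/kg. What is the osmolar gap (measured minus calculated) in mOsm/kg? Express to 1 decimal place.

Calculated osmolality = 2·Na + glucose + BUN/2.8
= 2·125 + 31.4 + 34/2.8
= 250 + 31.40 + 12.14
= 293.54 mOsm/kg ≈ 293.5 mOsm/kg
Osmolar gap = measured − calculated = 299 − 293.5 = 5.5 mOsm/kg

5.5 mOsm/kg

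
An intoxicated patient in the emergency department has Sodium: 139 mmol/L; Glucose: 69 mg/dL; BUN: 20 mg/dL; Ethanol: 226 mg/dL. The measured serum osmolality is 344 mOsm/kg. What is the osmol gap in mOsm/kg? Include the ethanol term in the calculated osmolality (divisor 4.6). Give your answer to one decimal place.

5.9 mOsm/kg

Calculated osmolality = 2·Na + glucose/18 + BUN/2.8 + ethanol/4.6
= 2·139 + 69/18 + 20/2.8 + 226/4.6
= 278 + 3.83 + 7.14 + 49.13
= 338.1 mOsm/kg ≈ 338.1 mOsm/kg
Osmolar gap = measured − calculated = 344 − 338.1 = 5.9 mOsm/kg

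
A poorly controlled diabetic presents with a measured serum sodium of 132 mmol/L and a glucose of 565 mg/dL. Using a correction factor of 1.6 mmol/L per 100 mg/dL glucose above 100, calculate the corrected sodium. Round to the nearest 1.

Corrected Na = measured Na + 1.6 · (glucose − 100)/100
= 132 + 1.6 · (565 − 100)/100
= 132 + 7.4
= 139.4 mmol/L

139 mmol/L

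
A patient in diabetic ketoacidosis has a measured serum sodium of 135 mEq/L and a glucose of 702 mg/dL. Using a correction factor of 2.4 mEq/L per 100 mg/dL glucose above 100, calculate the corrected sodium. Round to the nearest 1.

Corrected Na = measured Na + 2.4 · (glucose − 100)/100
= 135 + 2.4 · (702 − 100)/100
= 135 + 14.4
= 149.4 mEq/L

149 mEq/L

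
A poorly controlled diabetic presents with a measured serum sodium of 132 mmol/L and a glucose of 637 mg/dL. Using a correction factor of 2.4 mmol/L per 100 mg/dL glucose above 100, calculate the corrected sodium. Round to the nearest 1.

Corrected Na = measured Na + 2.4 · (glucose − 100)/100
= 132 + 2.4 · (637 − 100)/100
= 132 + 12.9
= 144.9 mmol/L

145 mmol/L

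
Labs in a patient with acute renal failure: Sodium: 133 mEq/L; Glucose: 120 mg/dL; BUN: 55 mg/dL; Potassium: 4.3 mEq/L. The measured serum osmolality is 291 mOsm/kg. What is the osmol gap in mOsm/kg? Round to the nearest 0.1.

Calculated osmolality = 2·Na + glucose/18 + BUN/2.8
= 2·133 + 120/18 + 55/2.8
= 266 + 6.67 + 19.64
= 292.31 mOsm/kg ≈ 292.3 mOsm/kg
Osmolar gap = measured − calculated = 291 − 292.3 = -1.3 mOsm/kg

-1.3 mOsm/kg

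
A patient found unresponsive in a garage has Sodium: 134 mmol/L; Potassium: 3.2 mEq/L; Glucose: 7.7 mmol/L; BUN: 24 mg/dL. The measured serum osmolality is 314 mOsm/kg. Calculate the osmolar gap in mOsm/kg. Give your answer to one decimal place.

29.7 mOsm/kg

Calculated osmolality = 2·Na + glucose + BUN/2.8
= 2·134 + 7.7 + 24/2.8
= 268 + 7.70 + 8.57
= 284.27 mOsm/kg ≈ 284.3 mOsm/kg
Osmolar gap = measured − calculated = 314 − 284.3 = 29.7 mOsm/kg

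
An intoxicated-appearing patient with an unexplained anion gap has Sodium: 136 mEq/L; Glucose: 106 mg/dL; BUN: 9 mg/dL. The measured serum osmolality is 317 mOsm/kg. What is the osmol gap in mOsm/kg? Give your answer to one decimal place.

Calculated osmolality = 2·Na + glucose/18 + BUN/2.8
= 2·136 + 106/18 + 9/2.8
= 272 + 5.89 + 3.21
= 281.1 mOsm/kg ≈ 281.1 mOsm/kg
Osmolar gap = measured − calculated = 317 − 281.1 = 35.9 mOsm/kg

35.9 mOsm/kg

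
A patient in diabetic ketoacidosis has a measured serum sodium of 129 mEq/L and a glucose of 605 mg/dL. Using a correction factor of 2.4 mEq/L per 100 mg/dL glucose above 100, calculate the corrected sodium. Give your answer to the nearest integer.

141 mEq/L

Corrected Na = measured Na + 2.4 · (glucose − 100)/100
= 129 + 2.4 · (605 − 100)/100
= 129 + 12.1
= 141.1 mEq/L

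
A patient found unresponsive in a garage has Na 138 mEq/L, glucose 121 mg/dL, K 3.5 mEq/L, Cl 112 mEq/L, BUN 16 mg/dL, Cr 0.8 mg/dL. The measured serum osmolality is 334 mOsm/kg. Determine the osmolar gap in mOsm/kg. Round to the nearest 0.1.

Calculated osmolality = 2·Na + glucose/18 + BUN/2.8
= 2·138 + 121/18 + 16/2.8
= 276 + 6.72 + 5.71
= 288.43 mOsm/kg ≈ 288.4 mOsm/kg
Osmolar gap = measured − calculated = 334 − 288.4 = 45.6 mOsm/kg

45.6 mOsm/kg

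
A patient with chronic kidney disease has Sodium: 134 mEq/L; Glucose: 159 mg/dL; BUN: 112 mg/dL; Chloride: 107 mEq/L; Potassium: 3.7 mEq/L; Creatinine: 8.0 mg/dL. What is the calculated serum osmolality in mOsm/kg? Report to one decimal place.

Calculated osmolality = 2·Na + glucose/18 + BUN/2.8
= 2·134 + 159/18 + 112/2.8
= 268 + 8.83 + 40
= 316.83 mOsm/kg

316.8 mOsm/kg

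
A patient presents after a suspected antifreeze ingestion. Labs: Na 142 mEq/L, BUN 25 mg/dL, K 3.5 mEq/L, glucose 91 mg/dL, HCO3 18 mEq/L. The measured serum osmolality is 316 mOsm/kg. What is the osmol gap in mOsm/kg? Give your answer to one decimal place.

18.0 mOsm/kg

Calculated osmolality = 2·Na + glucose/18 + BUN/2.8
= 2·142 + 91/18 + 25/2.8
= 284 + 5.06 + 8.93
= 297.99 mOsm/kg ≈ 298.0 mOsm/kg
Osmolar gap = measured − calculated = 316 − 298.0 = 18.0 mOsm/kg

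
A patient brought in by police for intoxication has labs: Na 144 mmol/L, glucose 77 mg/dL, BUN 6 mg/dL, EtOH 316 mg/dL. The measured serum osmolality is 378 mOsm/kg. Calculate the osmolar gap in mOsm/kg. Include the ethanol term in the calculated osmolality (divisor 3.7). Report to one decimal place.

-1.8 mOsm/kg

Calculated osmolality = 2·Na + glucose/18 + BUN/2.8 + ethanol/3.7
= 2·144 + 77/18 + 6/2.8 + 316/3.7
= 288 + 4.28 + 2.14 + 85.41
= 379.83 mOsm/kg ≈ 379.8 mOsm/kg
Osmolar gap = measured − calculated = 378 − 379.8 = -1.8 mOsm/kg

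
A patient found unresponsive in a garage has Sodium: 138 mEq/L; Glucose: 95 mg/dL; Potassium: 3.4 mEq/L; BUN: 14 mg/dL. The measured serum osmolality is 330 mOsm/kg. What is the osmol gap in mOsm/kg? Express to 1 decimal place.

Calculated osmolality = 2·Na + glucose/18 + BUN/2.8
= 2·138 + 95/18 + 14/2.8
= 276 + 5.28 + 5
= 286.28 mOsm/kg ≈ 286.3 mOsm/kg
Osmolar gap = measured − calculated = 330 − 286.3 = 43.7 mOsm/kg

43.7 mOsm/kg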